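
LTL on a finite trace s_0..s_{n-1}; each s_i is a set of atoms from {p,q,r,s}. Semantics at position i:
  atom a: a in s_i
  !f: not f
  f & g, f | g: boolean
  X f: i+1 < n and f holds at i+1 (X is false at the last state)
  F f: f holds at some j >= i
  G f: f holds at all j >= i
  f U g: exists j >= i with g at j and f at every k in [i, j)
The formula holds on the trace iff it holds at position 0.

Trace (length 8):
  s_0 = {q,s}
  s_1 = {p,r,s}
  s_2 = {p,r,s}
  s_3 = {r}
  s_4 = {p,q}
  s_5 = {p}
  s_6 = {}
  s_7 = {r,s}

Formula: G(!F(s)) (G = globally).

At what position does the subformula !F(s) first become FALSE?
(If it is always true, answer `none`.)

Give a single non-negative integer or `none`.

Answer: 0

Derivation:
s_0={q,s}: !F(s)=False F(s)=True s=True
s_1={p,r,s}: !F(s)=False F(s)=True s=True
s_2={p,r,s}: !F(s)=False F(s)=True s=True
s_3={r}: !F(s)=False F(s)=True s=False
s_4={p,q}: !F(s)=False F(s)=True s=False
s_5={p}: !F(s)=False F(s)=True s=False
s_6={}: !F(s)=False F(s)=True s=False
s_7={r,s}: !F(s)=False F(s)=True s=True
G(!F(s)) holds globally = False
First violation at position 0.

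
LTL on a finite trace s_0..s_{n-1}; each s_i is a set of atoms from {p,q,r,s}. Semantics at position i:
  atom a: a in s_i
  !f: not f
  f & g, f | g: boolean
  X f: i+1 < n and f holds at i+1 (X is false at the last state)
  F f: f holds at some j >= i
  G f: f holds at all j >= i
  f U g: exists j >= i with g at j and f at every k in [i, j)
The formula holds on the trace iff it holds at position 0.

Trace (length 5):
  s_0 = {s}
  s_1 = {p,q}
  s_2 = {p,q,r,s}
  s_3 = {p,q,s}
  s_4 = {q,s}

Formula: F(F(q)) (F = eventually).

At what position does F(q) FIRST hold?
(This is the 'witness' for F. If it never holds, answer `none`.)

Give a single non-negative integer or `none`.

Answer: 0

Derivation:
s_0={s}: F(q)=True q=False
s_1={p,q}: F(q)=True q=True
s_2={p,q,r,s}: F(q)=True q=True
s_3={p,q,s}: F(q)=True q=True
s_4={q,s}: F(q)=True q=True
F(F(q)) holds; first witness at position 0.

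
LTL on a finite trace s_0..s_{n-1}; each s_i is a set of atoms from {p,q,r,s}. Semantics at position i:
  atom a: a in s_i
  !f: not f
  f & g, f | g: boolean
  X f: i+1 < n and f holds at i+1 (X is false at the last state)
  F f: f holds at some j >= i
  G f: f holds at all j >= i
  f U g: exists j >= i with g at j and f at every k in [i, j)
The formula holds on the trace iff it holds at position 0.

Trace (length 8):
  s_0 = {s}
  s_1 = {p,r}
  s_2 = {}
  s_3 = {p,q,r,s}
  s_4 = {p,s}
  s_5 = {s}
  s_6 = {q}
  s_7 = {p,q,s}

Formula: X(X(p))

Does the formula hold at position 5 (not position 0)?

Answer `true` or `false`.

s_0={s}: X(X(p))=False X(p)=True p=False
s_1={p,r}: X(X(p))=True X(p)=False p=True
s_2={}: X(X(p))=True X(p)=True p=False
s_3={p,q,r,s}: X(X(p))=False X(p)=True p=True
s_4={p,s}: X(X(p))=False X(p)=False p=True
s_5={s}: X(X(p))=True X(p)=False p=False
s_6={q}: X(X(p))=False X(p)=True p=False
s_7={p,q,s}: X(X(p))=False X(p)=False p=True
Evaluating at position 5: result = True

Answer: true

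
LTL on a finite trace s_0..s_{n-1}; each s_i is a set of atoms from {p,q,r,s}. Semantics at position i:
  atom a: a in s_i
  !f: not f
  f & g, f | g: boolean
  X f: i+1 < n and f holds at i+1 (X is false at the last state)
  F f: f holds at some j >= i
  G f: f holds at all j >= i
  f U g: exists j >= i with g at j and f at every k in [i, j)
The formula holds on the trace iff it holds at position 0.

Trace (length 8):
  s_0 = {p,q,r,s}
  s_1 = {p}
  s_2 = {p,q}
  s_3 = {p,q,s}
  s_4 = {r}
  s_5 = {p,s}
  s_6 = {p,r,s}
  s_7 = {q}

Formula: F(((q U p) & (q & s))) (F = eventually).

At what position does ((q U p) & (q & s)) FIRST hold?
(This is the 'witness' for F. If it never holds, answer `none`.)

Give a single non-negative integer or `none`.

Answer: 0

Derivation:
s_0={p,q,r,s}: ((q U p) & (q & s))=True (q U p)=True q=True p=True (q & s)=True s=True
s_1={p}: ((q U p) & (q & s))=False (q U p)=True q=False p=True (q & s)=False s=False
s_2={p,q}: ((q U p) & (q & s))=False (q U p)=True q=True p=True (q & s)=False s=False
s_3={p,q,s}: ((q U p) & (q & s))=True (q U p)=True q=True p=True (q & s)=True s=True
s_4={r}: ((q U p) & (q & s))=False (q U p)=False q=False p=False (q & s)=False s=False
s_5={p,s}: ((q U p) & (q & s))=False (q U p)=True q=False p=True (q & s)=False s=True
s_6={p,r,s}: ((q U p) & (q & s))=False (q U p)=True q=False p=True (q & s)=False s=True
s_7={q}: ((q U p) & (q & s))=False (q U p)=False q=True p=False (q & s)=False s=False
F(((q U p) & (q & s))) holds; first witness at position 0.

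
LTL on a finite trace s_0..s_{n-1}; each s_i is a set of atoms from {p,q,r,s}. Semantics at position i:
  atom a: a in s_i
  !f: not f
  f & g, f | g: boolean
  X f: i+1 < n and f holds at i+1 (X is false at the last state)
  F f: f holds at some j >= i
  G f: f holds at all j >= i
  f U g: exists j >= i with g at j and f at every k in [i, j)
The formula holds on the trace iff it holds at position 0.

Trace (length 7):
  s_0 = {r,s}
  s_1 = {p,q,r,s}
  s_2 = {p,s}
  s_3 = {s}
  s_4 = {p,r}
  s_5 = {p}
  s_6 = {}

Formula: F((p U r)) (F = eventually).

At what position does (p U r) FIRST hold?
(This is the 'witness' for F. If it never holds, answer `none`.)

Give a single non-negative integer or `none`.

Answer: 0

Derivation:
s_0={r,s}: (p U r)=True p=False r=True
s_1={p,q,r,s}: (p U r)=True p=True r=True
s_2={p,s}: (p U r)=False p=True r=False
s_3={s}: (p U r)=False p=False r=False
s_4={p,r}: (p U r)=True p=True r=True
s_5={p}: (p U r)=False p=True r=False
s_6={}: (p U r)=False p=False r=False
F((p U r)) holds; first witness at position 0.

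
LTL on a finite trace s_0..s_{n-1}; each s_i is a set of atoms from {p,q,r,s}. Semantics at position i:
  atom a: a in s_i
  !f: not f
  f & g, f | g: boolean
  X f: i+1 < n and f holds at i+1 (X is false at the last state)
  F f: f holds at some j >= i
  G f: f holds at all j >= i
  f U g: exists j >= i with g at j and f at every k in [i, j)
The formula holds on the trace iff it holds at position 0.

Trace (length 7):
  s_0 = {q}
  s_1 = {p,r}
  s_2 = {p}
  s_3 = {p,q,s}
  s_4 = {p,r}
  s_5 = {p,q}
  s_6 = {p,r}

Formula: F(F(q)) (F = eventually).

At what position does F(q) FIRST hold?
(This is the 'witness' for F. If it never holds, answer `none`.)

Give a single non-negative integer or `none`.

s_0={q}: F(q)=True q=True
s_1={p,r}: F(q)=True q=False
s_2={p}: F(q)=True q=False
s_3={p,q,s}: F(q)=True q=True
s_4={p,r}: F(q)=True q=False
s_5={p,q}: F(q)=True q=True
s_6={p,r}: F(q)=False q=False
F(F(q)) holds; first witness at position 0.

Answer: 0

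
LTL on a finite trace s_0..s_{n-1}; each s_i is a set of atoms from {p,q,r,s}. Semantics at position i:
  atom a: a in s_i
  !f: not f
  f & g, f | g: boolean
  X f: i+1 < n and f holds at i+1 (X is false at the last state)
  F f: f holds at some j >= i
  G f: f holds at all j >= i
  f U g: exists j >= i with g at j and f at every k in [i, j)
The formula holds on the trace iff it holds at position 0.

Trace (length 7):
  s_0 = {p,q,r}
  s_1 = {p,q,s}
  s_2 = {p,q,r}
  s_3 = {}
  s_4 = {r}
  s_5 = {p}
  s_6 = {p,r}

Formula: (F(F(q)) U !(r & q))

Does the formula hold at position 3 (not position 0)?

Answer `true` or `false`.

Answer: true

Derivation:
s_0={p,q,r}: (F(F(q)) U !(r & q))=True F(F(q))=True F(q)=True q=True !(r & q)=False (r & q)=True r=True
s_1={p,q,s}: (F(F(q)) U !(r & q))=True F(F(q))=True F(q)=True q=True !(r & q)=True (r & q)=False r=False
s_2={p,q,r}: (F(F(q)) U !(r & q))=True F(F(q))=True F(q)=True q=True !(r & q)=False (r & q)=True r=True
s_3={}: (F(F(q)) U !(r & q))=True F(F(q))=False F(q)=False q=False !(r & q)=True (r & q)=False r=False
s_4={r}: (F(F(q)) U !(r & q))=True F(F(q))=False F(q)=False q=False !(r & q)=True (r & q)=False r=True
s_5={p}: (F(F(q)) U !(r & q))=True F(F(q))=False F(q)=False q=False !(r & q)=True (r & q)=False r=False
s_6={p,r}: (F(F(q)) U !(r & q))=True F(F(q))=False F(q)=False q=False !(r & q)=True (r & q)=False r=True
Evaluating at position 3: result = True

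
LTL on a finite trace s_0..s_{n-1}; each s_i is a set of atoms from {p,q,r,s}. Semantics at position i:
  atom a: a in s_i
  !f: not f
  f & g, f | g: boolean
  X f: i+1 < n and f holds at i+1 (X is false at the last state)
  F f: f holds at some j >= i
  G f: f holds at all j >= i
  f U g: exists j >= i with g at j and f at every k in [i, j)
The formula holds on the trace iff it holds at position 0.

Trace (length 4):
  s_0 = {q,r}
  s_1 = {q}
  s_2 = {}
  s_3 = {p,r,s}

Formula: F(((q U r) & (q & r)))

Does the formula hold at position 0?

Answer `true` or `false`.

s_0={q,r}: F(((q U r) & (q & r)))=True ((q U r) & (q & r))=True (q U r)=True q=True r=True (q & r)=True
s_1={q}: F(((q U r) & (q & r)))=False ((q U r) & (q & r))=False (q U r)=False q=True r=False (q & r)=False
s_2={}: F(((q U r) & (q & r)))=False ((q U r) & (q & r))=False (q U r)=False q=False r=False (q & r)=False
s_3={p,r,s}: F(((q U r) & (q & r)))=False ((q U r) & (q & r))=False (q U r)=True q=False r=True (q & r)=False

Answer: true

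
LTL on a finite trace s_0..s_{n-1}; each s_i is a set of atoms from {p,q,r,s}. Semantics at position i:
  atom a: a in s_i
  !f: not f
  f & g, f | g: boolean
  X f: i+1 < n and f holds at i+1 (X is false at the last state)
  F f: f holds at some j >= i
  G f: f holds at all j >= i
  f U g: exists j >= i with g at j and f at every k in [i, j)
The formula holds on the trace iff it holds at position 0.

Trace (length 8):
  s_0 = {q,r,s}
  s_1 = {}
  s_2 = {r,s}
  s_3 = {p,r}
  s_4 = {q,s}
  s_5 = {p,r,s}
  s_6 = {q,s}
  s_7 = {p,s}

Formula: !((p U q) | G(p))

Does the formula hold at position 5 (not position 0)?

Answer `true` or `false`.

s_0={q,r,s}: !((p U q) | G(p))=False ((p U q) | G(p))=True (p U q)=True p=False q=True G(p)=False
s_1={}: !((p U q) | G(p))=True ((p U q) | G(p))=False (p U q)=False p=False q=False G(p)=False
s_2={r,s}: !((p U q) | G(p))=True ((p U q) | G(p))=False (p U q)=False p=False q=False G(p)=False
s_3={p,r}: !((p U q) | G(p))=False ((p U q) | G(p))=True (p U q)=True p=True q=False G(p)=False
s_4={q,s}: !((p U q) | G(p))=False ((p U q) | G(p))=True (p U q)=True p=False q=True G(p)=False
s_5={p,r,s}: !((p U q) | G(p))=False ((p U q) | G(p))=True (p U q)=True p=True q=False G(p)=False
s_6={q,s}: !((p U q) | G(p))=False ((p U q) | G(p))=True (p U q)=True p=False q=True G(p)=False
s_7={p,s}: !((p U q) | G(p))=False ((p U q) | G(p))=True (p U q)=False p=True q=False G(p)=True
Evaluating at position 5: result = False

Answer: false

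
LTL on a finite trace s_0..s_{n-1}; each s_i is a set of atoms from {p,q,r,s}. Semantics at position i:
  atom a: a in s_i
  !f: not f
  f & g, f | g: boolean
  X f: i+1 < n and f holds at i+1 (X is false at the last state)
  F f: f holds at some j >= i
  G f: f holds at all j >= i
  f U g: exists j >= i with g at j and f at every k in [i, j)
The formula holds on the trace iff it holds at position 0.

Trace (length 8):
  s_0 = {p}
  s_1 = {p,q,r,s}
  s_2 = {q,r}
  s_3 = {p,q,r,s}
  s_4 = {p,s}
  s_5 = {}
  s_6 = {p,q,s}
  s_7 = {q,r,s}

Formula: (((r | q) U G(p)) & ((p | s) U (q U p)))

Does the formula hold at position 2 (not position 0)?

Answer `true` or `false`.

s_0={p}: (((r | q) U G(p)) & ((p | s) U (q U p)))=False ((r | q) U G(p))=False (r | q)=False r=False q=False G(p)=False p=True ((p | s) U (q U p))=True (p | s)=True s=False (q U p)=True
s_1={p,q,r,s}: (((r | q) U G(p)) & ((p | s) U (q U p)))=False ((r | q) U G(p))=False (r | q)=True r=True q=True G(p)=False p=True ((p | s) U (q U p))=True (p | s)=True s=True (q U p)=True
s_2={q,r}: (((r | q) U G(p)) & ((p | s) U (q U p)))=False ((r | q) U G(p))=False (r | q)=True r=True q=True G(p)=False p=False ((p | s) U (q U p))=True (p | s)=False s=False (q U p)=True
s_3={p,q,r,s}: (((r | q) U G(p)) & ((p | s) U (q U p)))=False ((r | q) U G(p))=False (r | q)=True r=True q=True G(p)=False p=True ((p | s) U (q U p))=True (p | s)=True s=True (q U p)=True
s_4={p,s}: (((r | q) U G(p)) & ((p | s) U (q U p)))=False ((r | q) U G(p))=False (r | q)=False r=False q=False G(p)=False p=True ((p | s) U (q U p))=True (p | s)=True s=True (q U p)=True
s_5={}: (((r | q) U G(p)) & ((p | s) U (q U p)))=False ((r | q) U G(p))=False (r | q)=False r=False q=False G(p)=False p=False ((p | s) U (q U p))=False (p | s)=False s=False (q U p)=False
s_6={p,q,s}: (((r | q) U G(p)) & ((p | s) U (q U p)))=False ((r | q) U G(p))=False (r | q)=True r=False q=True G(p)=False p=True ((p | s) U (q U p))=True (p | s)=True s=True (q U p)=True
s_7={q,r,s}: (((r | q) U G(p)) & ((p | s) U (q U p)))=False ((r | q) U G(p))=False (r | q)=True r=True q=True G(p)=False p=False ((p | s) U (q U p))=False (p | s)=True s=True (q U p)=False
Evaluating at position 2: result = False

Answer: false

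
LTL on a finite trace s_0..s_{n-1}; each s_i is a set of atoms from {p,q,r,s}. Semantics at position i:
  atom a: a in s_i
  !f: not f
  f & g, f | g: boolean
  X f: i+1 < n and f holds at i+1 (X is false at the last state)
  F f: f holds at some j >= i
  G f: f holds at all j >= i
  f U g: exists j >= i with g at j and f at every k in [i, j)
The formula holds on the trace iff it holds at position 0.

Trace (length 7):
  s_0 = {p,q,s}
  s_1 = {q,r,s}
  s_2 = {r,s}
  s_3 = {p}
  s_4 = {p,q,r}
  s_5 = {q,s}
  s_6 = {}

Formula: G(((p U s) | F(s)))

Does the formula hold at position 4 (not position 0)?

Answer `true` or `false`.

s_0={p,q,s}: G(((p U s) | F(s)))=False ((p U s) | F(s))=True (p U s)=True p=True s=True F(s)=True
s_1={q,r,s}: G(((p U s) | F(s)))=False ((p U s) | F(s))=True (p U s)=True p=False s=True F(s)=True
s_2={r,s}: G(((p U s) | F(s)))=False ((p U s) | F(s))=True (p U s)=True p=False s=True F(s)=True
s_3={p}: G(((p U s) | F(s)))=False ((p U s) | F(s))=True (p U s)=True p=True s=False F(s)=True
s_4={p,q,r}: G(((p U s) | F(s)))=False ((p U s) | F(s))=True (p U s)=True p=True s=False F(s)=True
s_5={q,s}: G(((p U s) | F(s)))=False ((p U s) | F(s))=True (p U s)=True p=False s=True F(s)=True
s_6={}: G(((p U s) | F(s)))=False ((p U s) | F(s))=False (p U s)=False p=False s=False F(s)=False
Evaluating at position 4: result = False

Answer: false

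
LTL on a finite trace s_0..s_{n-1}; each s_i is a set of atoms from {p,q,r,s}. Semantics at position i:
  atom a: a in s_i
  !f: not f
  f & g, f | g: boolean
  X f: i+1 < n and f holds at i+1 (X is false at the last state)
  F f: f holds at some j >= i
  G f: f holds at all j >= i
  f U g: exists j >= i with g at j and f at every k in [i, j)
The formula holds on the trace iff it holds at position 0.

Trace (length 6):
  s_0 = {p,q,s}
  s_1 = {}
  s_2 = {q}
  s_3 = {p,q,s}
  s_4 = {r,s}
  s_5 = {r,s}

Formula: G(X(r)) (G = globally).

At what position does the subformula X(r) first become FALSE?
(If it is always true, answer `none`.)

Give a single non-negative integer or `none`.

Answer: 0

Derivation:
s_0={p,q,s}: X(r)=False r=False
s_1={}: X(r)=False r=False
s_2={q}: X(r)=False r=False
s_3={p,q,s}: X(r)=True r=False
s_4={r,s}: X(r)=True r=True
s_5={r,s}: X(r)=False r=True
G(X(r)) holds globally = False
First violation at position 0.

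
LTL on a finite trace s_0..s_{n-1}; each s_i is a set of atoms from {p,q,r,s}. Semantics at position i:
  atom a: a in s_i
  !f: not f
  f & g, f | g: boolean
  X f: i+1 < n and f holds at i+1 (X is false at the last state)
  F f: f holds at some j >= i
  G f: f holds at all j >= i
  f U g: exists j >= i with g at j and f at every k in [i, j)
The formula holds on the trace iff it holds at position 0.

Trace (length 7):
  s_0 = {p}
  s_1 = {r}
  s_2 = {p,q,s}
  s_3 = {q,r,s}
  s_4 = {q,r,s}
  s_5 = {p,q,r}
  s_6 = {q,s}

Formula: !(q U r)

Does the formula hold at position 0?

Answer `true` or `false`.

Answer: true

Derivation:
s_0={p}: !(q U r)=True (q U r)=False q=False r=False
s_1={r}: !(q U r)=False (q U r)=True q=False r=True
s_2={p,q,s}: !(q U r)=False (q U r)=True q=True r=False
s_3={q,r,s}: !(q U r)=False (q U r)=True q=True r=True
s_4={q,r,s}: !(q U r)=False (q U r)=True q=True r=True
s_5={p,q,r}: !(q U r)=False (q U r)=True q=True r=True
s_6={q,s}: !(q U r)=True (q U r)=False q=True r=False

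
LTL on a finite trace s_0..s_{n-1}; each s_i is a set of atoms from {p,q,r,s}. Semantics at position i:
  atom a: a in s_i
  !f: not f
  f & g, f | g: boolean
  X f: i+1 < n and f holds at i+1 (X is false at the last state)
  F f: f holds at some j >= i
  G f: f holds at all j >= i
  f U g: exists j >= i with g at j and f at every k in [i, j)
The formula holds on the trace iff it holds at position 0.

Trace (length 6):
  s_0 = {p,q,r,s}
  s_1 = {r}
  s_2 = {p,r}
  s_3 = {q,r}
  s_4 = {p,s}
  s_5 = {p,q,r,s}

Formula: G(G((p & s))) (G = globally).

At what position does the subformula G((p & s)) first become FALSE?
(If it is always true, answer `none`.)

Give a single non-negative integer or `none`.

s_0={p,q,r,s}: G((p & s))=False (p & s)=True p=True s=True
s_1={r}: G((p & s))=False (p & s)=False p=False s=False
s_2={p,r}: G((p & s))=False (p & s)=False p=True s=False
s_3={q,r}: G((p & s))=False (p & s)=False p=False s=False
s_4={p,s}: G((p & s))=True (p & s)=True p=True s=True
s_5={p,q,r,s}: G((p & s))=True (p & s)=True p=True s=True
G(G((p & s))) holds globally = False
First violation at position 0.

Answer: 0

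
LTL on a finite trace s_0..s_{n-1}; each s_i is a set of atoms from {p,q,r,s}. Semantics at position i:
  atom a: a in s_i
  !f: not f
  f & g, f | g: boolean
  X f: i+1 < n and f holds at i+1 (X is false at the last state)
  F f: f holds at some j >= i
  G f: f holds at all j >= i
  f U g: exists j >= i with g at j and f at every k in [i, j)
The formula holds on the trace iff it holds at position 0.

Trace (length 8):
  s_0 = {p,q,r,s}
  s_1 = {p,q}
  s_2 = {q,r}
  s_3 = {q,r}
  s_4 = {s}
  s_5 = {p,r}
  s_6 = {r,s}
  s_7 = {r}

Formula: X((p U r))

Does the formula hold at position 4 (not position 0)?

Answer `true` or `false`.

s_0={p,q,r,s}: X((p U r))=True (p U r)=True p=True r=True
s_1={p,q}: X((p U r))=True (p U r)=True p=True r=False
s_2={q,r}: X((p U r))=True (p U r)=True p=False r=True
s_3={q,r}: X((p U r))=False (p U r)=True p=False r=True
s_4={s}: X((p U r))=True (p U r)=False p=False r=False
s_5={p,r}: X((p U r))=True (p U r)=True p=True r=True
s_6={r,s}: X((p U r))=True (p U r)=True p=False r=True
s_7={r}: X((p U r))=False (p U r)=True p=False r=True
Evaluating at position 4: result = True

Answer: true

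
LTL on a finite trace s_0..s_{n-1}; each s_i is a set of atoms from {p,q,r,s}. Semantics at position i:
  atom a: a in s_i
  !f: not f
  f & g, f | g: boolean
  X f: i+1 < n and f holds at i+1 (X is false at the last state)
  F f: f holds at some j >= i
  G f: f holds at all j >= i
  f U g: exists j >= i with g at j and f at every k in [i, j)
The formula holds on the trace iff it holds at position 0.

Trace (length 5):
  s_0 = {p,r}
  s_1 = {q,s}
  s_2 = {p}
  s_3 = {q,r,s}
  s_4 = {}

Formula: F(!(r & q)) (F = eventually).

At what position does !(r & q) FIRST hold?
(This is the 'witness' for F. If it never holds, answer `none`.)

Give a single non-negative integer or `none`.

Answer: 0

Derivation:
s_0={p,r}: !(r & q)=True (r & q)=False r=True q=False
s_1={q,s}: !(r & q)=True (r & q)=False r=False q=True
s_2={p}: !(r & q)=True (r & q)=False r=False q=False
s_3={q,r,s}: !(r & q)=False (r & q)=True r=True q=True
s_4={}: !(r & q)=True (r & q)=False r=False q=False
F(!(r & q)) holds; first witness at position 0.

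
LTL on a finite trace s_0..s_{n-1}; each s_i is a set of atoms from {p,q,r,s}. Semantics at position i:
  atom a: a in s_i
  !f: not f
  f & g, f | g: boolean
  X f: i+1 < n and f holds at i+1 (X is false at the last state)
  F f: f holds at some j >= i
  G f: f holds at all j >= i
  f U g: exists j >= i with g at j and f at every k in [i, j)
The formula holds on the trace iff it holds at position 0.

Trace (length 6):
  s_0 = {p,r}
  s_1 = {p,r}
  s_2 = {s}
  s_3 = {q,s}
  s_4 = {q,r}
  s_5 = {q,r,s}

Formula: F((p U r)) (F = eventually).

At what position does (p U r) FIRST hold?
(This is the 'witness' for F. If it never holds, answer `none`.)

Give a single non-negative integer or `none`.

s_0={p,r}: (p U r)=True p=True r=True
s_1={p,r}: (p U r)=True p=True r=True
s_2={s}: (p U r)=False p=False r=False
s_3={q,s}: (p U r)=False p=False r=False
s_4={q,r}: (p U r)=True p=False r=True
s_5={q,r,s}: (p U r)=True p=False r=True
F((p U r)) holds; first witness at position 0.

Answer: 0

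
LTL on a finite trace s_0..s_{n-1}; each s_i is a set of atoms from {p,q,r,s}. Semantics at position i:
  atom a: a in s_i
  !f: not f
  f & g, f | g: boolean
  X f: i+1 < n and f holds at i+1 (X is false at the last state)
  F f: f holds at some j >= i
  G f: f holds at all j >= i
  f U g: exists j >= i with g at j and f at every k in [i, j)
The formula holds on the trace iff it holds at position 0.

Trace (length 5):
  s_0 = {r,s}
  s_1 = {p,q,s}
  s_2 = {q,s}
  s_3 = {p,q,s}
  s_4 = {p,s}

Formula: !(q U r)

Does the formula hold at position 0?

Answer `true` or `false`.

Answer: false

Derivation:
s_0={r,s}: !(q U r)=False (q U r)=True q=False r=True
s_1={p,q,s}: !(q U r)=True (q U r)=False q=True r=False
s_2={q,s}: !(q U r)=True (q U r)=False q=True r=False
s_3={p,q,s}: !(q U r)=True (q U r)=False q=True r=False
s_4={p,s}: !(q U r)=True (q U r)=False q=False r=False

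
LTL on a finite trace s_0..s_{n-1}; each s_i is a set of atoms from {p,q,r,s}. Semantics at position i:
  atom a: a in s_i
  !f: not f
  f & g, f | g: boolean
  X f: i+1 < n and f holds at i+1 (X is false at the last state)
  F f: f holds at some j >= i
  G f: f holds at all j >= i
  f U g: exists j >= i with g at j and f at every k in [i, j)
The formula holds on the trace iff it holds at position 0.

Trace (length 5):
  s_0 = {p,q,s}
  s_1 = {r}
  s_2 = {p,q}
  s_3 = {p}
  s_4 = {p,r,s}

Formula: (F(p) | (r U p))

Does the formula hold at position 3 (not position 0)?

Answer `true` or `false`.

Answer: true

Derivation:
s_0={p,q,s}: (F(p) | (r U p))=True F(p)=True p=True (r U p)=True r=False
s_1={r}: (F(p) | (r U p))=True F(p)=True p=False (r U p)=True r=True
s_2={p,q}: (F(p) | (r U p))=True F(p)=True p=True (r U p)=True r=False
s_3={p}: (F(p) | (r U p))=True F(p)=True p=True (r U p)=True r=False
s_4={p,r,s}: (F(p) | (r U p))=True F(p)=True p=True (r U p)=True r=True
Evaluating at position 3: result = True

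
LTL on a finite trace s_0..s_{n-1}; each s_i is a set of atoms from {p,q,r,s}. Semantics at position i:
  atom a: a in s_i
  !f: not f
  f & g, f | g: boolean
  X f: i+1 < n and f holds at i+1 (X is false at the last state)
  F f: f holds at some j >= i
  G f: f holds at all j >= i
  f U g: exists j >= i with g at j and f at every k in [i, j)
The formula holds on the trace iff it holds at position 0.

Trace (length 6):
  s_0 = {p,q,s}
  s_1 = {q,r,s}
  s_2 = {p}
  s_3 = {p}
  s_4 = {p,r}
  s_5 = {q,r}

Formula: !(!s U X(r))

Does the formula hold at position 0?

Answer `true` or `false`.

s_0={p,q,s}: !(!s U X(r))=False (!s U X(r))=True !s=False s=True X(r)=True r=False
s_1={q,r,s}: !(!s U X(r))=True (!s U X(r))=False !s=False s=True X(r)=False r=True
s_2={p}: !(!s U X(r))=False (!s U X(r))=True !s=True s=False X(r)=False r=False
s_3={p}: !(!s U X(r))=False (!s U X(r))=True !s=True s=False X(r)=True r=False
s_4={p,r}: !(!s U X(r))=False (!s U X(r))=True !s=True s=False X(r)=True r=True
s_5={q,r}: !(!s U X(r))=True (!s U X(r))=False !s=True s=False X(r)=False r=True

Answer: false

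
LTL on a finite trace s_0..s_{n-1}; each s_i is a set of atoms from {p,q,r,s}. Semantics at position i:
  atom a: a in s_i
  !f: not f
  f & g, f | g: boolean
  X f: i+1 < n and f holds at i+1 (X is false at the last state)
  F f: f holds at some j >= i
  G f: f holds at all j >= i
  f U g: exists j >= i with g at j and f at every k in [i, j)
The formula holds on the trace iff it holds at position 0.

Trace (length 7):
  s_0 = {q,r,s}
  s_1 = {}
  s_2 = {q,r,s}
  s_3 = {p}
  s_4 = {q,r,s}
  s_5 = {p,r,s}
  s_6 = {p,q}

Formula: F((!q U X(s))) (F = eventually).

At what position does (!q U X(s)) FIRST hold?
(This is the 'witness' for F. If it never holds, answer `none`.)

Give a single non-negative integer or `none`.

s_0={q,r,s}: (!q U X(s))=False !q=False q=True X(s)=False s=True
s_1={}: (!q U X(s))=True !q=True q=False X(s)=True s=False
s_2={q,r,s}: (!q U X(s))=False !q=False q=True X(s)=False s=True
s_3={p}: (!q U X(s))=True !q=True q=False X(s)=True s=False
s_4={q,r,s}: (!q U X(s))=True !q=False q=True X(s)=True s=True
s_5={p,r,s}: (!q U X(s))=False !q=True q=False X(s)=False s=True
s_6={p,q}: (!q U X(s))=False !q=False q=True X(s)=False s=False
F((!q U X(s))) holds; first witness at position 1.

Answer: 1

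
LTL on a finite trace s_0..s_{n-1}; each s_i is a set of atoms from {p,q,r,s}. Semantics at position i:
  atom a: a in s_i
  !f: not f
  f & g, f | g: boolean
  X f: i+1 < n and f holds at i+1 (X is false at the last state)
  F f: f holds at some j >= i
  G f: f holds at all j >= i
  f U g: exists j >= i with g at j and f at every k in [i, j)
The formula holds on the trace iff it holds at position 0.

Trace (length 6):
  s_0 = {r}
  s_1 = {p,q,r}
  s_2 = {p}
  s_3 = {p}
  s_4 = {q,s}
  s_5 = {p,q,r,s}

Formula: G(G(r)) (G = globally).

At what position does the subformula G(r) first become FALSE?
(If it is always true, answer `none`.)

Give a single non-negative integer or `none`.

Answer: 0

Derivation:
s_0={r}: G(r)=False r=True
s_1={p,q,r}: G(r)=False r=True
s_2={p}: G(r)=False r=False
s_3={p}: G(r)=False r=False
s_4={q,s}: G(r)=False r=False
s_5={p,q,r,s}: G(r)=True r=True
G(G(r)) holds globally = False
First violation at position 0.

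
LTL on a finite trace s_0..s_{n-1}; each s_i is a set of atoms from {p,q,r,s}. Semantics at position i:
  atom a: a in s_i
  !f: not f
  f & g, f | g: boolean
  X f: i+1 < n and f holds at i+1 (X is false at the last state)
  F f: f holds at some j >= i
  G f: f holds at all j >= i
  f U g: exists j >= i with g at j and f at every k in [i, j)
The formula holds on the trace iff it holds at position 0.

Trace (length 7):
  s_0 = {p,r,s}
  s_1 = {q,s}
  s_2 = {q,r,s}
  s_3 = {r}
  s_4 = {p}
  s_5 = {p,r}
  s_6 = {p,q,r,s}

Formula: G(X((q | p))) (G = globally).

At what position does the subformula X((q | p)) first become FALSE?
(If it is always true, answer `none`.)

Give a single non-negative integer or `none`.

Answer: 2

Derivation:
s_0={p,r,s}: X((q | p))=True (q | p)=True q=False p=True
s_1={q,s}: X((q | p))=True (q | p)=True q=True p=False
s_2={q,r,s}: X((q | p))=False (q | p)=True q=True p=False
s_3={r}: X((q | p))=True (q | p)=False q=False p=False
s_4={p}: X((q | p))=True (q | p)=True q=False p=True
s_5={p,r}: X((q | p))=True (q | p)=True q=False p=True
s_6={p,q,r,s}: X((q | p))=False (q | p)=True q=True p=True
G(X((q | p))) holds globally = False
First violation at position 2.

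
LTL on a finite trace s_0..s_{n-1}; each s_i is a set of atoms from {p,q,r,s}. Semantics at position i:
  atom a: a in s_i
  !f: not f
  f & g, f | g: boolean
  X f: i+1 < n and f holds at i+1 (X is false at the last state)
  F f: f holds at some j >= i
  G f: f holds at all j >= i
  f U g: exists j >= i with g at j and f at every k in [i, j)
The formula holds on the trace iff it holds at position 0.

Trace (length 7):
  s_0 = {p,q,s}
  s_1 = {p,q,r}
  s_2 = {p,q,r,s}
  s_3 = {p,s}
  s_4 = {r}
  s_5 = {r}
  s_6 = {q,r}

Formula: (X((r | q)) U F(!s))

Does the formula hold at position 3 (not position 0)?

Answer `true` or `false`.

s_0={p,q,s}: (X((r | q)) U F(!s))=True X((r | q))=True (r | q)=True r=False q=True F(!s)=True !s=False s=True
s_1={p,q,r}: (X((r | q)) U F(!s))=True X((r | q))=True (r | q)=True r=True q=True F(!s)=True !s=True s=False
s_2={p,q,r,s}: (X((r | q)) U F(!s))=True X((r | q))=False (r | q)=True r=True q=True F(!s)=True !s=False s=True
s_3={p,s}: (X((r | q)) U F(!s))=True X((r | q))=True (r | q)=False r=False q=False F(!s)=True !s=False s=True
s_4={r}: (X((r | q)) U F(!s))=True X((r | q))=True (r | q)=True r=True q=False F(!s)=True !s=True s=False
s_5={r}: (X((r | q)) U F(!s))=True X((r | q))=True (r | q)=True r=True q=False F(!s)=True !s=True s=False
s_6={q,r}: (X((r | q)) U F(!s))=True X((r | q))=False (r | q)=True r=True q=True F(!s)=True !s=True s=False
Evaluating at position 3: result = True

Answer: true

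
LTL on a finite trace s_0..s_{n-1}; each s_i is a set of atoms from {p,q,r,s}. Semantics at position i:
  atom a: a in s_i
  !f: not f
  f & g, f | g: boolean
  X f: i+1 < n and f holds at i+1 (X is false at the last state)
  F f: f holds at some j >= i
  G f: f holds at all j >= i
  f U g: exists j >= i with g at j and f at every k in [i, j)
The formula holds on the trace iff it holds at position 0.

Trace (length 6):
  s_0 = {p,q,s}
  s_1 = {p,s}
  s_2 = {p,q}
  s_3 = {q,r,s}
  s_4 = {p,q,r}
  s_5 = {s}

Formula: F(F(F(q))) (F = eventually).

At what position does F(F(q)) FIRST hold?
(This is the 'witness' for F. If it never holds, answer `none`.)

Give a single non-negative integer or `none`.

s_0={p,q,s}: F(F(q))=True F(q)=True q=True
s_1={p,s}: F(F(q))=True F(q)=True q=False
s_2={p,q}: F(F(q))=True F(q)=True q=True
s_3={q,r,s}: F(F(q))=True F(q)=True q=True
s_4={p,q,r}: F(F(q))=True F(q)=True q=True
s_5={s}: F(F(q))=False F(q)=False q=False
F(F(F(q))) holds; first witness at position 0.

Answer: 0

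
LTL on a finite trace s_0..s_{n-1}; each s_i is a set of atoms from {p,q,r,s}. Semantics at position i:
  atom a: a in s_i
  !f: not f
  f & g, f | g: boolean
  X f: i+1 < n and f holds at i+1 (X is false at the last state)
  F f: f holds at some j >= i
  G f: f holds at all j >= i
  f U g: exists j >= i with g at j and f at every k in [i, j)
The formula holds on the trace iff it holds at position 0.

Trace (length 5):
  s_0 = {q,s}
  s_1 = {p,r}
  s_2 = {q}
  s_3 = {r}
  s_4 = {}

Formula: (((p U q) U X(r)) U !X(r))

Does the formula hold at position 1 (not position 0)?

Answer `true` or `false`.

s_0={q,s}: (((p U q) U X(r)) U !X(r))=True ((p U q) U X(r))=True (p U q)=True p=False q=True X(r)=True r=False !X(r)=False
s_1={p,r}: (((p U q) U X(r)) U !X(r))=True ((p U q) U X(r))=True (p U q)=True p=True q=False X(r)=False r=True !X(r)=True
s_2={q}: (((p U q) U X(r)) U !X(r))=True ((p U q) U X(r))=True (p U q)=True p=False q=True X(r)=True r=False !X(r)=False
s_3={r}: (((p U q) U X(r)) U !X(r))=True ((p U q) U X(r))=False (p U q)=False p=False q=False X(r)=False r=True !X(r)=True
s_4={}: (((p U q) U X(r)) U !X(r))=True ((p U q) U X(r))=False (p U q)=False p=False q=False X(r)=False r=False !X(r)=True
Evaluating at position 1: result = True

Answer: true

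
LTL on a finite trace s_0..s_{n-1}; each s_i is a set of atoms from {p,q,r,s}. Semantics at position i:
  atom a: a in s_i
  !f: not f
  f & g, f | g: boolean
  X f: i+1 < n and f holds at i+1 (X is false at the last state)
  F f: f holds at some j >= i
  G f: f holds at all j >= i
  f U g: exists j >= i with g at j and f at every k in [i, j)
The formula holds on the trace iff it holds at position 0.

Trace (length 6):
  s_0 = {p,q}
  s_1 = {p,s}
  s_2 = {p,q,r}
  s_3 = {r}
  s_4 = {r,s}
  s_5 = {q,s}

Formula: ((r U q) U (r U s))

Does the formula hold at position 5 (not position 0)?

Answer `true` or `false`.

Answer: true

Derivation:
s_0={p,q}: ((r U q) U (r U s))=True (r U q)=True r=False q=True (r U s)=False s=False
s_1={p,s}: ((r U q) U (r U s))=True (r U q)=False r=False q=False (r U s)=True s=True
s_2={p,q,r}: ((r U q) U (r U s))=True (r U q)=True r=True q=True (r U s)=True s=False
s_3={r}: ((r U q) U (r U s))=True (r U q)=True r=True q=False (r U s)=True s=False
s_4={r,s}: ((r U q) U (r U s))=True (r U q)=True r=True q=False (r U s)=True s=True
s_5={q,s}: ((r U q) U (r U s))=True (r U q)=True r=False q=True (r U s)=True s=True
Evaluating at position 5: result = True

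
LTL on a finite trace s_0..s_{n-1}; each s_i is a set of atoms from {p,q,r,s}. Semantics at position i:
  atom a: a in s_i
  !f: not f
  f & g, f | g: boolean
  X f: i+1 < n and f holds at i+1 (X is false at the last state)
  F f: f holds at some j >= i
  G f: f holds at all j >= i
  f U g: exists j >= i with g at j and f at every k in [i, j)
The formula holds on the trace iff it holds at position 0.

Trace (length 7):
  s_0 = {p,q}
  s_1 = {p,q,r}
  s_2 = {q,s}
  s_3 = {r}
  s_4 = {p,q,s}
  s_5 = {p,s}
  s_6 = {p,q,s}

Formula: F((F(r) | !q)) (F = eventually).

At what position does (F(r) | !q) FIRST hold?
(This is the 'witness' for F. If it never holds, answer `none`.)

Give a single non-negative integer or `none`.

Answer: 0

Derivation:
s_0={p,q}: (F(r) | !q)=True F(r)=True r=False !q=False q=True
s_1={p,q,r}: (F(r) | !q)=True F(r)=True r=True !q=False q=True
s_2={q,s}: (F(r) | !q)=True F(r)=True r=False !q=False q=True
s_3={r}: (F(r) | !q)=True F(r)=True r=True !q=True q=False
s_4={p,q,s}: (F(r) | !q)=False F(r)=False r=False !q=False q=True
s_5={p,s}: (F(r) | !q)=True F(r)=False r=False !q=True q=False
s_6={p,q,s}: (F(r) | !q)=False F(r)=False r=False !q=False q=True
F((F(r) | !q)) holds; first witness at position 0.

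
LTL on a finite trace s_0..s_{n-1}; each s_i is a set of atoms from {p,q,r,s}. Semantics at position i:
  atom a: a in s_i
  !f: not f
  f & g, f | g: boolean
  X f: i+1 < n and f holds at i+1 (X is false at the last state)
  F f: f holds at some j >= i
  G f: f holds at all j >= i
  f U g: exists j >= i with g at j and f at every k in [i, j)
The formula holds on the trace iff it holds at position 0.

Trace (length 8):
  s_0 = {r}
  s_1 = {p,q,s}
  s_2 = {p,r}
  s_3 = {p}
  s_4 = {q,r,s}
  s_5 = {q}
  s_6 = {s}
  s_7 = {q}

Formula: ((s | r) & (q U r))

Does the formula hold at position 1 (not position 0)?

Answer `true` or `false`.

Answer: true

Derivation:
s_0={r}: ((s | r) & (q U r))=True (s | r)=True s=False r=True (q U r)=True q=False
s_1={p,q,s}: ((s | r) & (q U r))=True (s | r)=True s=True r=False (q U r)=True q=True
s_2={p,r}: ((s | r) & (q U r))=True (s | r)=True s=False r=True (q U r)=True q=False
s_3={p}: ((s | r) & (q U r))=False (s | r)=False s=False r=False (q U r)=False q=False
s_4={q,r,s}: ((s | r) & (q U r))=True (s | r)=True s=True r=True (q U r)=True q=True
s_5={q}: ((s | r) & (q U r))=False (s | r)=False s=False r=False (q U r)=False q=True
s_6={s}: ((s | r) & (q U r))=False (s | r)=True s=True r=False (q U r)=False q=False
s_7={q}: ((s | r) & (q U r))=False (s | r)=False s=False r=False (q U r)=False q=True
Evaluating at position 1: result = True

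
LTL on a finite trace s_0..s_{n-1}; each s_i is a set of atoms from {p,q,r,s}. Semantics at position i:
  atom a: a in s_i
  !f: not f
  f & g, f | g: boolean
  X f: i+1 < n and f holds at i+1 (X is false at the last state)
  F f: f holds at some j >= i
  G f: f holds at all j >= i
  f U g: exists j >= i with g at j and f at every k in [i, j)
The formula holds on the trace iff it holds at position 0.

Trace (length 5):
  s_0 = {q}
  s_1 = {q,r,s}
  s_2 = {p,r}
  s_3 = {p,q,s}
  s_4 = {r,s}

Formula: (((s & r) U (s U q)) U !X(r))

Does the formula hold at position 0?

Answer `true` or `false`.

s_0={q}: (((s & r) U (s U q)) U !X(r))=True ((s & r) U (s U q))=True (s & r)=False s=False r=False (s U q)=True q=True !X(r)=False X(r)=True
s_1={q,r,s}: (((s & r) U (s U q)) U !X(r))=True ((s & r) U (s U q))=True (s & r)=True s=True r=True (s U q)=True q=True !X(r)=False X(r)=True
s_2={p,r}: (((s & r) U (s U q)) U !X(r))=True ((s & r) U (s U q))=False (s & r)=False s=False r=True (s U q)=False q=False !X(r)=True X(r)=False
s_3={p,q,s}: (((s & r) U (s U q)) U !X(r))=True ((s & r) U (s U q))=True (s & r)=False s=True r=False (s U q)=True q=True !X(r)=False X(r)=True
s_4={r,s}: (((s & r) U (s U q)) U !X(r))=True ((s & r) U (s U q))=False (s & r)=True s=True r=True (s U q)=False q=False !X(r)=True X(r)=False

Answer: true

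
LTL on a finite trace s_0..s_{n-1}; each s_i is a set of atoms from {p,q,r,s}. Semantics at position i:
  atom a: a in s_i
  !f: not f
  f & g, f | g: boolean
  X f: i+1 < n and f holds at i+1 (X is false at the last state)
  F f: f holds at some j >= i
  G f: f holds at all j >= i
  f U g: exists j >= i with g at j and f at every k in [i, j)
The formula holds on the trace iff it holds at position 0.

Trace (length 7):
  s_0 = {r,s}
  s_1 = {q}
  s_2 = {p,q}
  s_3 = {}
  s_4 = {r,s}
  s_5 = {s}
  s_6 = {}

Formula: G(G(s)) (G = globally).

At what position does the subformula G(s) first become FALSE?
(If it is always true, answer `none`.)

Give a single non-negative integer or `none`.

Answer: 0

Derivation:
s_0={r,s}: G(s)=False s=True
s_1={q}: G(s)=False s=False
s_2={p,q}: G(s)=False s=False
s_3={}: G(s)=False s=False
s_4={r,s}: G(s)=False s=True
s_5={s}: G(s)=False s=True
s_6={}: G(s)=False s=False
G(G(s)) holds globally = False
First violation at position 0.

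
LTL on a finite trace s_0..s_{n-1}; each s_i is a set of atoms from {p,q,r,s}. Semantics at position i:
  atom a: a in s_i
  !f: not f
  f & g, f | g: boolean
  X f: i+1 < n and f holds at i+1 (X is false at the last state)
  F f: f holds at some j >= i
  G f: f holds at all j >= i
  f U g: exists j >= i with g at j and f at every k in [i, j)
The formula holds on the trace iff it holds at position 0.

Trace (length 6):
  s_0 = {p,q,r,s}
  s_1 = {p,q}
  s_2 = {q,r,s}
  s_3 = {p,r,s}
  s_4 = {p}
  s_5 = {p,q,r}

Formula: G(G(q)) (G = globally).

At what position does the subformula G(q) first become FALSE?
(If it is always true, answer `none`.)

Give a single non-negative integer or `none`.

s_0={p,q,r,s}: G(q)=False q=True
s_1={p,q}: G(q)=False q=True
s_2={q,r,s}: G(q)=False q=True
s_3={p,r,s}: G(q)=False q=False
s_4={p}: G(q)=False q=False
s_5={p,q,r}: G(q)=True q=True
G(G(q)) holds globally = False
First violation at position 0.

Answer: 0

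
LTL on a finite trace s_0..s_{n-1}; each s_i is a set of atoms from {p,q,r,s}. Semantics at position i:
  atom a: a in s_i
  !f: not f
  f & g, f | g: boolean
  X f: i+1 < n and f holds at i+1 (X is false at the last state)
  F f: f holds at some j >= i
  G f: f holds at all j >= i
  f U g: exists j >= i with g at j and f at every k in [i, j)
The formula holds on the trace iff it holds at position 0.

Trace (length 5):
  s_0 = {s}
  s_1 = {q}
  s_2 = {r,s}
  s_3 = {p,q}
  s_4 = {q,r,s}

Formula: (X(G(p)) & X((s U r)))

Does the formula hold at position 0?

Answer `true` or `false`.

s_0={s}: (X(G(p)) & X((s U r)))=False X(G(p))=False G(p)=False p=False X((s U r))=False (s U r)=False s=True r=False
s_1={q}: (X(G(p)) & X((s U r)))=False X(G(p))=False G(p)=False p=False X((s U r))=True (s U r)=False s=False r=False
s_2={r,s}: (X(G(p)) & X((s U r)))=False X(G(p))=False G(p)=False p=False X((s U r))=False (s U r)=True s=True r=True
s_3={p,q}: (X(G(p)) & X((s U r)))=False X(G(p))=False G(p)=False p=True X((s U r))=True (s U r)=False s=False r=False
s_4={q,r,s}: (X(G(p)) & X((s U r)))=False X(G(p))=False G(p)=False p=False X((s U r))=False (s U r)=True s=True r=True

Answer: false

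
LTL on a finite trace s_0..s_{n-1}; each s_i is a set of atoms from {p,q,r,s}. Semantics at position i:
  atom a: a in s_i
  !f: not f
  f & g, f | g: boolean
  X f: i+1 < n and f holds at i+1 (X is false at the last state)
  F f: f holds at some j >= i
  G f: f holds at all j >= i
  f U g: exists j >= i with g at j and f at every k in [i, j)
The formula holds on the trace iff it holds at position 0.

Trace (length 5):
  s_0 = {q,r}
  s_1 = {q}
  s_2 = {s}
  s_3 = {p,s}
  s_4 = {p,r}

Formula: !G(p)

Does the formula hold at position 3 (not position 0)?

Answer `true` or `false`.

s_0={q,r}: !G(p)=True G(p)=False p=False
s_1={q}: !G(p)=True G(p)=False p=False
s_2={s}: !G(p)=True G(p)=False p=False
s_3={p,s}: !G(p)=False G(p)=True p=True
s_4={p,r}: !G(p)=False G(p)=True p=True
Evaluating at position 3: result = False

Answer: false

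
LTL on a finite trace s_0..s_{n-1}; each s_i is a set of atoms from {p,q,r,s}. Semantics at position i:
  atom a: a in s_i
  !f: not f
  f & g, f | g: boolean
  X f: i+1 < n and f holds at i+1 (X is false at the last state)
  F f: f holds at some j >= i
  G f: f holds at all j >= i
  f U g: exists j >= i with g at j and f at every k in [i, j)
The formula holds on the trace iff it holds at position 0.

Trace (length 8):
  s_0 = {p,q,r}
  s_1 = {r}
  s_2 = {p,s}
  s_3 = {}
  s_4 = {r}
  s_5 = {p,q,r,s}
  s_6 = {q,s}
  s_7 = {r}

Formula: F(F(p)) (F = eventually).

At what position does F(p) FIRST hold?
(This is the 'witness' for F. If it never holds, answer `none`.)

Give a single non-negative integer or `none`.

s_0={p,q,r}: F(p)=True p=True
s_1={r}: F(p)=True p=False
s_2={p,s}: F(p)=True p=True
s_3={}: F(p)=True p=False
s_4={r}: F(p)=True p=False
s_5={p,q,r,s}: F(p)=True p=True
s_6={q,s}: F(p)=False p=False
s_7={r}: F(p)=False p=False
F(F(p)) holds; first witness at position 0.

Answer: 0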